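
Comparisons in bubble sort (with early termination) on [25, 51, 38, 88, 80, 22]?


Algorithm: bubble sort (with early termination)
Input: [25, 51, 38, 88, 80, 22]
Sorted: [22, 25, 38, 51, 80, 88]

15


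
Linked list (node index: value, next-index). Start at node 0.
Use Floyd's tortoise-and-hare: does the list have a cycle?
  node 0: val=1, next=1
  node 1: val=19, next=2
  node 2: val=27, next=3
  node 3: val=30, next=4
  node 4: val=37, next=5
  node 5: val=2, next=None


Floyd's tortoise (slow, +1) and hare (fast, +2):
  init: slow=0, fast=0
  step 1: slow=1, fast=2
  step 2: slow=2, fast=4
  step 3: fast 4->5->None, no cycle

Cycle: no


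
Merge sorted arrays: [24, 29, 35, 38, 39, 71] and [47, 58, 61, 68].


Take 24 from A
Take 29 from A
Take 35 from A
Take 38 from A
Take 39 from A
Take 47 from B
Take 58 from B
Take 61 from B
Take 68 from B

Merged: [24, 29, 35, 38, 39, 47, 58, 61, 68, 71]


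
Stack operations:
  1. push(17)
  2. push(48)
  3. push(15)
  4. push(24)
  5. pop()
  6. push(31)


push(17) -> [17]
push(48) -> [17, 48]
push(15) -> [17, 48, 15]
push(24) -> [17, 48, 15, 24]
pop()->24, [17, 48, 15]
push(31) -> [17, 48, 15, 31]

Final stack: [17, 48, 15, 31]


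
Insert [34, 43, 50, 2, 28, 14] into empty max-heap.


Insert 34: [34]
Insert 43: [43, 34]
Insert 50: [50, 34, 43]
Insert 2: [50, 34, 43, 2]
Insert 28: [50, 34, 43, 2, 28]
Insert 14: [50, 34, 43, 2, 28, 14]

Final heap: [50, 34, 43, 2, 28, 14]


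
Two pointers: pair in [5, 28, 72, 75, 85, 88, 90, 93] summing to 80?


lo=0(5)+hi=7(93)=98
lo=0(5)+hi=6(90)=95
lo=0(5)+hi=5(88)=93
lo=0(5)+hi=4(85)=90
lo=0(5)+hi=3(75)=80

Yes: 5+75=80


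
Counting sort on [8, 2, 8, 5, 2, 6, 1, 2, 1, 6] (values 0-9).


Input: [8, 2, 8, 5, 2, 6, 1, 2, 1, 6]
Counts: [0, 2, 3, 0, 0, 1, 2, 0, 2, 0]

Sorted: [1, 1, 2, 2, 2, 5, 6, 6, 8, 8]


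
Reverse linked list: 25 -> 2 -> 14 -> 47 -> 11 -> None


Step 1: curr=25, set curr.next=prev(None) | reversed so far: 25
Step 2: curr=2, set curr.next=prev(25) | reversed so far: 2 -> 25
Step 3: curr=14, set curr.next=prev(2) | reversed so far: 14 -> 2 -> 25
Step 4: curr=47, set curr.next=prev(14) | reversed so far: 47 -> 14 -> 2 -> 25
Step 5: curr=11, set curr.next=prev(47) | reversed so far: 11 -> 47 -> 14 -> 2 -> 25

11 -> 47 -> 14 -> 2 -> 25 -> None


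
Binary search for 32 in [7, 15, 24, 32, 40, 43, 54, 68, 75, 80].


Step 1: lo=0, hi=9, mid=4, val=40
Step 2: lo=0, hi=3, mid=1, val=15
Step 3: lo=2, hi=3, mid=2, val=24
Step 4: lo=3, hi=3, mid=3, val=32

Found at index 3


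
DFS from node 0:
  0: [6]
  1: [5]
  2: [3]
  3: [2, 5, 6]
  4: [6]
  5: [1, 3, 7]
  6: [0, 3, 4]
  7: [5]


Visit 0, push [6]
Visit 6, push [4, 3]
Visit 3, push [5, 2]
Visit 2, push []
Visit 5, push [7, 1]
Visit 1, push []
Visit 7, push []
Visit 4, push []

DFS order: [0, 6, 3, 2, 5, 1, 7, 4]


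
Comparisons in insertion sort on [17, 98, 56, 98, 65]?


Algorithm: insertion sort
Input: [17, 98, 56, 98, 65]
Sorted: [17, 56, 65, 98, 98]

7


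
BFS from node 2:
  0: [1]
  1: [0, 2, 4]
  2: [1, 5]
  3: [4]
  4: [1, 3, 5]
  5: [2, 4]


Visit 2, enqueue [1, 5]
Visit 1, enqueue [0, 4]
Visit 5, enqueue []
Visit 0, enqueue []
Visit 4, enqueue [3]
Visit 3, enqueue []

BFS order: [2, 1, 5, 0, 4, 3]


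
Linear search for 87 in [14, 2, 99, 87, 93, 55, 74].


i=0: 14!=87
i=1: 2!=87
i=2: 99!=87
i=3: 87==87 found!

Found at 3, 4 comps


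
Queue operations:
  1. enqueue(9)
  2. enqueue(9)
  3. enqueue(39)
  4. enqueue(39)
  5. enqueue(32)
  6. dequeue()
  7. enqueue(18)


enqueue(9) -> [9]
enqueue(9) -> [9, 9]
enqueue(39) -> [9, 9, 39]
enqueue(39) -> [9, 9, 39, 39]
enqueue(32) -> [9, 9, 39, 39, 32]
dequeue()->9, [9, 39, 39, 32]
enqueue(18) -> [9, 39, 39, 32, 18]

Final queue: [9, 39, 39, 32, 18]


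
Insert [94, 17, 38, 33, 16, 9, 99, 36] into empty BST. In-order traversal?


Insert 94: root
Insert 17: L from 94
Insert 38: L from 94 -> R from 17
Insert 33: L from 94 -> R from 17 -> L from 38
Insert 16: L from 94 -> L from 17
Insert 9: L from 94 -> L from 17 -> L from 16
Insert 99: R from 94
Insert 36: L from 94 -> R from 17 -> L from 38 -> R from 33

In-order: [9, 16, 17, 33, 36, 38, 94, 99]


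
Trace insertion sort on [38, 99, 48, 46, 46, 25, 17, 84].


Initial: [38, 99, 48, 46, 46, 25, 17, 84]
Insert 99: [38, 99, 48, 46, 46, 25, 17, 84]
Insert 48: [38, 48, 99, 46, 46, 25, 17, 84]
Insert 46: [38, 46, 48, 99, 46, 25, 17, 84]
Insert 46: [38, 46, 46, 48, 99, 25, 17, 84]
Insert 25: [25, 38, 46, 46, 48, 99, 17, 84]
Insert 17: [17, 25, 38, 46, 46, 48, 99, 84]
Insert 84: [17, 25, 38, 46, 46, 48, 84, 99]

Sorted: [17, 25, 38, 46, 46, 48, 84, 99]


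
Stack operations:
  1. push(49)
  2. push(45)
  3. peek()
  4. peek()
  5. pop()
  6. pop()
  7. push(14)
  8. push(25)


push(49) -> [49]
push(45) -> [49, 45]
peek()->45
peek()->45
pop()->45, [49]
pop()->49, []
push(14) -> [14]
push(25) -> [14, 25]

Final stack: [14, 25]


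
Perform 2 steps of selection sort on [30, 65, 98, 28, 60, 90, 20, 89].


Initial: [30, 65, 98, 28, 60, 90, 20, 89]
Step 1: min=20 at 6
  Swap: [20, 65, 98, 28, 60, 90, 30, 89]
Step 2: min=28 at 3
  Swap: [20, 28, 98, 65, 60, 90, 30, 89]

After 2 steps: [20, 28, 98, 65, 60, 90, 30, 89]


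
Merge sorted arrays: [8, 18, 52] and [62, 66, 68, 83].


Take 8 from A
Take 18 from A
Take 52 from A

Merged: [8, 18, 52, 62, 66, 68, 83]


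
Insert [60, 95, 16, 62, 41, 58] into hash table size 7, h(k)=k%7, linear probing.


Insert 60: h=4 -> slot 4
Insert 95: h=4, 1 probes -> slot 5
Insert 16: h=2 -> slot 2
Insert 62: h=6 -> slot 6
Insert 41: h=6, 1 probes -> slot 0
Insert 58: h=2, 1 probes -> slot 3

Table: [41, None, 16, 58, 60, 95, 62]


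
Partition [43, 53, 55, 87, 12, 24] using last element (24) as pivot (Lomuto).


Pivot: 24
  12 <= 24: swap -> [12, 53, 55, 87, 43, 24]
Place pivot at 1: [12, 24, 55, 87, 43, 53]

Partitioned: [12, 24, 55, 87, 43, 53]


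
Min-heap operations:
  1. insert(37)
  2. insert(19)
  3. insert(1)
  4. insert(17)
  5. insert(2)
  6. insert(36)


insert(37) -> [37]
insert(19) -> [19, 37]
insert(1) -> [1, 37, 19]
insert(17) -> [1, 17, 19, 37]
insert(2) -> [1, 2, 19, 37, 17]
insert(36) -> [1, 2, 19, 37, 17, 36]

Final heap: [1, 2, 19, 37, 17, 36]


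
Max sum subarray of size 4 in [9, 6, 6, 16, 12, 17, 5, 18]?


[0:4]: 37
[1:5]: 40
[2:6]: 51
[3:7]: 50
[4:8]: 52

Max: 52 at [4:8]


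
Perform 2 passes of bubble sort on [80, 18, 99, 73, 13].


Initial: [80, 18, 99, 73, 13]
Pass 1: [18, 80, 73, 13, 99] (3 swaps)
Pass 2: [18, 73, 13, 80, 99] (2 swaps)

After 2 passes: [18, 73, 13, 80, 99]


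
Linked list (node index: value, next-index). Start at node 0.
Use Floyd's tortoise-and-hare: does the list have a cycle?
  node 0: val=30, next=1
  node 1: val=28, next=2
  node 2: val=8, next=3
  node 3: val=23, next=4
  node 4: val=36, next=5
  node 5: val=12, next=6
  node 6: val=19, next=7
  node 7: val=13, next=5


Floyd's tortoise (slow, +1) and hare (fast, +2):
  init: slow=0, fast=0
  step 1: slow=1, fast=2
  step 2: slow=2, fast=4
  step 3: slow=3, fast=6
  step 4: slow=4, fast=5
  step 5: slow=5, fast=7
  step 6: slow=6, fast=6
  slow == fast at node 6: cycle detected

Cycle: yes


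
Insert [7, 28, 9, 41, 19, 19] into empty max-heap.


Insert 7: [7]
Insert 28: [28, 7]
Insert 9: [28, 7, 9]
Insert 41: [41, 28, 9, 7]
Insert 19: [41, 28, 9, 7, 19]
Insert 19: [41, 28, 19, 7, 19, 9]

Final heap: [41, 28, 19, 7, 19, 9]


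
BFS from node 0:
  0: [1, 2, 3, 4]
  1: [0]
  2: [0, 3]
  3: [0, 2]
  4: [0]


Visit 0, enqueue [1, 2, 3, 4]
Visit 1, enqueue []
Visit 2, enqueue []
Visit 3, enqueue []
Visit 4, enqueue []

BFS order: [0, 1, 2, 3, 4]


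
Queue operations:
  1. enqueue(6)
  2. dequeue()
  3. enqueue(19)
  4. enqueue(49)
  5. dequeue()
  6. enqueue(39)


enqueue(6) -> [6]
dequeue()->6, []
enqueue(19) -> [19]
enqueue(49) -> [19, 49]
dequeue()->19, [49]
enqueue(39) -> [49, 39]

Final queue: [49, 39]


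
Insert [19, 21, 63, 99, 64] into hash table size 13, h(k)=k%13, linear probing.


Insert 19: h=6 -> slot 6
Insert 21: h=8 -> slot 8
Insert 63: h=11 -> slot 11
Insert 99: h=8, 1 probes -> slot 9
Insert 64: h=12 -> slot 12

Table: [None, None, None, None, None, None, 19, None, 21, 99, None, 63, 64]


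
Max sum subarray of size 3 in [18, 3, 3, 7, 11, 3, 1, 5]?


[0:3]: 24
[1:4]: 13
[2:5]: 21
[3:6]: 21
[4:7]: 15
[5:8]: 9

Max: 24 at [0:3]


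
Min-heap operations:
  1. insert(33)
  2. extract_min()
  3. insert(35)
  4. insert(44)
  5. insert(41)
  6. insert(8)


insert(33) -> [33]
extract_min()->33, []
insert(35) -> [35]
insert(44) -> [35, 44]
insert(41) -> [35, 44, 41]
insert(8) -> [8, 35, 41, 44]

Final heap: [8, 35, 41, 44]


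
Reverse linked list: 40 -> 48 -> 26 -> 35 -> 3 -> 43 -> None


Step 1: curr=40, set curr.next=prev(None) | reversed so far: 40
Step 2: curr=48, set curr.next=prev(40) | reversed so far: 48 -> 40
Step 3: curr=26, set curr.next=prev(48) | reversed so far: 26 -> 48 -> 40
Step 4: curr=35, set curr.next=prev(26) | reversed so far: 35 -> 26 -> 48 -> 40
Step 5: curr=3, set curr.next=prev(35) | reversed so far: 3 -> 35 -> 26 -> 48 -> 40
Step 6: curr=43, set curr.next=prev(3) | reversed so far: 43 -> 3 -> 35 -> 26 -> 48 -> 40

43 -> 3 -> 35 -> 26 -> 48 -> 40 -> None


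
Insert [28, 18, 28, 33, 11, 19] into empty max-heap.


Insert 28: [28]
Insert 18: [28, 18]
Insert 28: [28, 18, 28]
Insert 33: [33, 28, 28, 18]
Insert 11: [33, 28, 28, 18, 11]
Insert 19: [33, 28, 28, 18, 11, 19]

Final heap: [33, 28, 28, 18, 11, 19]


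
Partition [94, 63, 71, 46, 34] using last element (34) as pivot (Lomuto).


Pivot: 34
Place pivot at 0: [34, 63, 71, 46, 94]

Partitioned: [34, 63, 71, 46, 94]


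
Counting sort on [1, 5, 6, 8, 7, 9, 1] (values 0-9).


Input: [1, 5, 6, 8, 7, 9, 1]
Counts: [0, 2, 0, 0, 0, 1, 1, 1, 1, 1]

Sorted: [1, 1, 5, 6, 7, 8, 9]


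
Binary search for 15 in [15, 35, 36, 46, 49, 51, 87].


Step 1: lo=0, hi=6, mid=3, val=46
Step 2: lo=0, hi=2, mid=1, val=35
Step 3: lo=0, hi=0, mid=0, val=15

Found at index 0


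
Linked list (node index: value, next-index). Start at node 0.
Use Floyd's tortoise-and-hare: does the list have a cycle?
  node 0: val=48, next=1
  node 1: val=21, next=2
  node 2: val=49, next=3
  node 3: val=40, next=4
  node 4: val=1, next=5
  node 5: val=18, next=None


Floyd's tortoise (slow, +1) and hare (fast, +2):
  init: slow=0, fast=0
  step 1: slow=1, fast=2
  step 2: slow=2, fast=4
  step 3: fast 4->5->None, no cycle

Cycle: no


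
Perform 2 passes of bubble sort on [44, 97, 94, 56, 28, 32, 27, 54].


Initial: [44, 97, 94, 56, 28, 32, 27, 54]
Pass 1: [44, 94, 56, 28, 32, 27, 54, 97] (6 swaps)
Pass 2: [44, 56, 28, 32, 27, 54, 94, 97] (5 swaps)

After 2 passes: [44, 56, 28, 32, 27, 54, 94, 97]


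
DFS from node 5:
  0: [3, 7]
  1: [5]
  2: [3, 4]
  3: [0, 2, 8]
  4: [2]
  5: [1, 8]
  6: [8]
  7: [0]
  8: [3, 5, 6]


Visit 5, push [8, 1]
Visit 1, push []
Visit 8, push [6, 3]
Visit 3, push [2, 0]
Visit 0, push [7]
Visit 7, push []
Visit 2, push [4]
Visit 4, push []
Visit 6, push []

DFS order: [5, 1, 8, 3, 0, 7, 2, 4, 6]


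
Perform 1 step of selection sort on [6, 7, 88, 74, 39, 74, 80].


Initial: [6, 7, 88, 74, 39, 74, 80]
Step 1: min=6 at 0
  Swap: [6, 7, 88, 74, 39, 74, 80]

After 1 step: [6, 7, 88, 74, 39, 74, 80]


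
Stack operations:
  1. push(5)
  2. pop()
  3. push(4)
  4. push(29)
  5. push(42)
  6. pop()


push(5) -> [5]
pop()->5, []
push(4) -> [4]
push(29) -> [4, 29]
push(42) -> [4, 29, 42]
pop()->42, [4, 29]

Final stack: [4, 29]


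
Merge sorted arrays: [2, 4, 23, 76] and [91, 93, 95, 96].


Take 2 from A
Take 4 from A
Take 23 from A
Take 76 from A

Merged: [2, 4, 23, 76, 91, 93, 95, 96]


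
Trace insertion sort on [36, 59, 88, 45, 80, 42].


Initial: [36, 59, 88, 45, 80, 42]
Insert 59: [36, 59, 88, 45, 80, 42]
Insert 88: [36, 59, 88, 45, 80, 42]
Insert 45: [36, 45, 59, 88, 80, 42]
Insert 80: [36, 45, 59, 80, 88, 42]
Insert 42: [36, 42, 45, 59, 80, 88]

Sorted: [36, 42, 45, 59, 80, 88]


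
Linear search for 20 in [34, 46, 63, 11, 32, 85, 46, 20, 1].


i=0: 34!=20
i=1: 46!=20
i=2: 63!=20
i=3: 11!=20
i=4: 32!=20
i=5: 85!=20
i=6: 46!=20
i=7: 20==20 found!

Found at 7, 8 comps


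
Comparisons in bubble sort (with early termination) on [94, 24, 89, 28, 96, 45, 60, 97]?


Algorithm: bubble sort (with early termination)
Input: [94, 24, 89, 28, 96, 45, 60, 97]
Sorted: [24, 28, 45, 60, 89, 94, 96, 97]

22


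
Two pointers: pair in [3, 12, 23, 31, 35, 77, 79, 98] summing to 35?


lo=0(3)+hi=7(98)=101
lo=0(3)+hi=6(79)=82
lo=0(3)+hi=5(77)=80
lo=0(3)+hi=4(35)=38
lo=0(3)+hi=3(31)=34
lo=1(12)+hi=3(31)=43
lo=1(12)+hi=2(23)=35

Yes: 12+23=35


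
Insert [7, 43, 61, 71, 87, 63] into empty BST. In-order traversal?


Insert 7: root
Insert 43: R from 7
Insert 61: R from 7 -> R from 43
Insert 71: R from 7 -> R from 43 -> R from 61
Insert 87: R from 7 -> R from 43 -> R from 61 -> R from 71
Insert 63: R from 7 -> R from 43 -> R from 61 -> L from 71

In-order: [7, 43, 61, 63, 71, 87]


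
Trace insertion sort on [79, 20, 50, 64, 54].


Initial: [79, 20, 50, 64, 54]
Insert 20: [20, 79, 50, 64, 54]
Insert 50: [20, 50, 79, 64, 54]
Insert 64: [20, 50, 64, 79, 54]
Insert 54: [20, 50, 54, 64, 79]

Sorted: [20, 50, 54, 64, 79]


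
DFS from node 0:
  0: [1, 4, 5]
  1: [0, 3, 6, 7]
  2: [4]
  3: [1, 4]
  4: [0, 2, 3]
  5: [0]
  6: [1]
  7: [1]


Visit 0, push [5, 4, 1]
Visit 1, push [7, 6, 3]
Visit 3, push [4]
Visit 4, push [2]
Visit 2, push []
Visit 6, push []
Visit 7, push []
Visit 5, push []

DFS order: [0, 1, 3, 4, 2, 6, 7, 5]


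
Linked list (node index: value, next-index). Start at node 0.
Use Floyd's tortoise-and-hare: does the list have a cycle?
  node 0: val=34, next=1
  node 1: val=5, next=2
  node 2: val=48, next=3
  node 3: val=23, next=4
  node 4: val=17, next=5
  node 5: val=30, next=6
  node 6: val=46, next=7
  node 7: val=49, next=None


Floyd's tortoise (slow, +1) and hare (fast, +2):
  init: slow=0, fast=0
  step 1: slow=1, fast=2
  step 2: slow=2, fast=4
  step 3: slow=3, fast=6
  step 4: fast 6->7->None, no cycle

Cycle: no


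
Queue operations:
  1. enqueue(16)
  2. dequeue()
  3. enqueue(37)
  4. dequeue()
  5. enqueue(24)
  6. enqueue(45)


enqueue(16) -> [16]
dequeue()->16, []
enqueue(37) -> [37]
dequeue()->37, []
enqueue(24) -> [24]
enqueue(45) -> [24, 45]

Final queue: [24, 45]


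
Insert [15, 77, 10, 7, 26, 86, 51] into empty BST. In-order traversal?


Insert 15: root
Insert 77: R from 15
Insert 10: L from 15
Insert 7: L from 15 -> L from 10
Insert 26: R from 15 -> L from 77
Insert 86: R from 15 -> R from 77
Insert 51: R from 15 -> L from 77 -> R from 26

In-order: [7, 10, 15, 26, 51, 77, 86]


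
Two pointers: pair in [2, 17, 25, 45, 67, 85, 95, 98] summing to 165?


lo=0(2)+hi=7(98)=100
lo=1(17)+hi=7(98)=115
lo=2(25)+hi=7(98)=123
lo=3(45)+hi=7(98)=143
lo=4(67)+hi=7(98)=165

Yes: 67+98=165


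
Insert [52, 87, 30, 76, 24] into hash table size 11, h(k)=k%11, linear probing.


Insert 52: h=8 -> slot 8
Insert 87: h=10 -> slot 10
Insert 30: h=8, 1 probes -> slot 9
Insert 76: h=10, 1 probes -> slot 0
Insert 24: h=2 -> slot 2

Table: [76, None, 24, None, None, None, None, None, 52, 30, 87]


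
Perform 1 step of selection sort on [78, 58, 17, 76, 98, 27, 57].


Initial: [78, 58, 17, 76, 98, 27, 57]
Step 1: min=17 at 2
  Swap: [17, 58, 78, 76, 98, 27, 57]

After 1 step: [17, 58, 78, 76, 98, 27, 57]


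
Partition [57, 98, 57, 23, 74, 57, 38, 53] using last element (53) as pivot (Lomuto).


Pivot: 53
  23 <= 53: swap -> [23, 98, 57, 57, 74, 57, 38, 53]
  38 <= 53: swap -> [23, 38, 57, 57, 74, 57, 98, 53]
Place pivot at 2: [23, 38, 53, 57, 74, 57, 98, 57]

Partitioned: [23, 38, 53, 57, 74, 57, 98, 57]


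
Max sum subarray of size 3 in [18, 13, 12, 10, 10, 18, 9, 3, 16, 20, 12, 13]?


[0:3]: 43
[1:4]: 35
[2:5]: 32
[3:6]: 38
[4:7]: 37
[5:8]: 30
[6:9]: 28
[7:10]: 39
[8:11]: 48
[9:12]: 45

Max: 48 at [8:11]


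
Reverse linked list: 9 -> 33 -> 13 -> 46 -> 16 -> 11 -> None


Step 1: curr=9, set curr.next=prev(None) | reversed so far: 9
Step 2: curr=33, set curr.next=prev(9) | reversed so far: 33 -> 9
Step 3: curr=13, set curr.next=prev(33) | reversed so far: 13 -> 33 -> 9
Step 4: curr=46, set curr.next=prev(13) | reversed so far: 46 -> 13 -> 33 -> 9
Step 5: curr=16, set curr.next=prev(46) | reversed so far: 16 -> 46 -> 13 -> 33 -> 9
Step 6: curr=11, set curr.next=prev(16) | reversed so far: 11 -> 16 -> 46 -> 13 -> 33 -> 9

11 -> 16 -> 46 -> 13 -> 33 -> 9 -> None


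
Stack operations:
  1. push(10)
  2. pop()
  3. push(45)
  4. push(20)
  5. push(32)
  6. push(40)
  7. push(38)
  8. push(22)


push(10) -> [10]
pop()->10, []
push(45) -> [45]
push(20) -> [45, 20]
push(32) -> [45, 20, 32]
push(40) -> [45, 20, 32, 40]
push(38) -> [45, 20, 32, 40, 38]
push(22) -> [45, 20, 32, 40, 38, 22]

Final stack: [45, 20, 32, 40, 38, 22]


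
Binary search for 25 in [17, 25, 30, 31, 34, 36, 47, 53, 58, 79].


Step 1: lo=0, hi=9, mid=4, val=34
Step 2: lo=0, hi=3, mid=1, val=25

Found at index 1


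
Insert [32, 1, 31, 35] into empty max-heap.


Insert 32: [32]
Insert 1: [32, 1]
Insert 31: [32, 1, 31]
Insert 35: [35, 32, 31, 1]

Final heap: [35, 32, 31, 1]


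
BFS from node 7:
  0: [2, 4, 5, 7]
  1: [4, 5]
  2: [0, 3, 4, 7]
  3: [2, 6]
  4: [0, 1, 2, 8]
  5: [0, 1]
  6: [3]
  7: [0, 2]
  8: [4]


Visit 7, enqueue [0, 2]
Visit 0, enqueue [4, 5]
Visit 2, enqueue [3]
Visit 4, enqueue [1, 8]
Visit 5, enqueue []
Visit 3, enqueue [6]
Visit 1, enqueue []
Visit 8, enqueue []
Visit 6, enqueue []

BFS order: [7, 0, 2, 4, 5, 3, 1, 8, 6]


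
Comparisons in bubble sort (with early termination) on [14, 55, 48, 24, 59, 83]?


Algorithm: bubble sort (with early termination)
Input: [14, 55, 48, 24, 59, 83]
Sorted: [14, 24, 48, 55, 59, 83]

12


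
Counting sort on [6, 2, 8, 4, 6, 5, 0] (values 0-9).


Input: [6, 2, 8, 4, 6, 5, 0]
Counts: [1, 0, 1, 0, 1, 1, 2, 0, 1, 0]

Sorted: [0, 2, 4, 5, 6, 6, 8]


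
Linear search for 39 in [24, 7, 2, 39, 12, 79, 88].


i=0: 24!=39
i=1: 7!=39
i=2: 2!=39
i=3: 39==39 found!

Found at 3, 4 comps


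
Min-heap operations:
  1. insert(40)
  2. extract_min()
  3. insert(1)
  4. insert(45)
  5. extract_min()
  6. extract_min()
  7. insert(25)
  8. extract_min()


insert(40) -> [40]
extract_min()->40, []
insert(1) -> [1]
insert(45) -> [1, 45]
extract_min()->1, [45]
extract_min()->45, []
insert(25) -> [25]
extract_min()->25, []

Final heap: []


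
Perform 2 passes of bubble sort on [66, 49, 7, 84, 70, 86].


Initial: [66, 49, 7, 84, 70, 86]
Pass 1: [49, 7, 66, 70, 84, 86] (3 swaps)
Pass 2: [7, 49, 66, 70, 84, 86] (1 swaps)

After 2 passes: [7, 49, 66, 70, 84, 86]


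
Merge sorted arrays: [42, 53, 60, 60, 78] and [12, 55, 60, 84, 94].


Take 12 from B
Take 42 from A
Take 53 from A
Take 55 from B
Take 60 from A
Take 60 from A
Take 60 from B
Take 78 from A

Merged: [12, 42, 53, 55, 60, 60, 60, 78, 84, 94]


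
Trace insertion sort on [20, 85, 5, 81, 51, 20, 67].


Initial: [20, 85, 5, 81, 51, 20, 67]
Insert 85: [20, 85, 5, 81, 51, 20, 67]
Insert 5: [5, 20, 85, 81, 51, 20, 67]
Insert 81: [5, 20, 81, 85, 51, 20, 67]
Insert 51: [5, 20, 51, 81, 85, 20, 67]
Insert 20: [5, 20, 20, 51, 81, 85, 67]
Insert 67: [5, 20, 20, 51, 67, 81, 85]

Sorted: [5, 20, 20, 51, 67, 81, 85]


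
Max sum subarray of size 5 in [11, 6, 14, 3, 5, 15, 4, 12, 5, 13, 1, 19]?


[0:5]: 39
[1:6]: 43
[2:7]: 41
[3:8]: 39
[4:9]: 41
[5:10]: 49
[6:11]: 35
[7:12]: 50

Max: 50 at [7:12]


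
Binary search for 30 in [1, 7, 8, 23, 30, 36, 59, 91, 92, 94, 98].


Step 1: lo=0, hi=10, mid=5, val=36
Step 2: lo=0, hi=4, mid=2, val=8
Step 3: lo=3, hi=4, mid=3, val=23
Step 4: lo=4, hi=4, mid=4, val=30

Found at index 4


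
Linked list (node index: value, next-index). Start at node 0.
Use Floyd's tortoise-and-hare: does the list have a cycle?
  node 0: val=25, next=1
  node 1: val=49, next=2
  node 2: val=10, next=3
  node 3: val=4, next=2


Floyd's tortoise (slow, +1) and hare (fast, +2):
  init: slow=0, fast=0
  step 1: slow=1, fast=2
  step 2: slow=2, fast=2
  slow == fast at node 2: cycle detected

Cycle: yes


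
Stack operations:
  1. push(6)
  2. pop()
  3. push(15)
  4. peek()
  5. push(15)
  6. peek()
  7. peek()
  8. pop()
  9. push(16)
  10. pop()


push(6) -> [6]
pop()->6, []
push(15) -> [15]
peek()->15
push(15) -> [15, 15]
peek()->15
peek()->15
pop()->15, [15]
push(16) -> [15, 16]
pop()->16, [15]

Final stack: [15]


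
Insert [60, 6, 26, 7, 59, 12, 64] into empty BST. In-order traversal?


Insert 60: root
Insert 6: L from 60
Insert 26: L from 60 -> R from 6
Insert 7: L from 60 -> R from 6 -> L from 26
Insert 59: L from 60 -> R from 6 -> R from 26
Insert 12: L from 60 -> R from 6 -> L from 26 -> R from 7
Insert 64: R from 60

In-order: [6, 7, 12, 26, 59, 60, 64]


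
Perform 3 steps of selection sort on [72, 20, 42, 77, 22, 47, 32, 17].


Initial: [72, 20, 42, 77, 22, 47, 32, 17]
Step 1: min=17 at 7
  Swap: [17, 20, 42, 77, 22, 47, 32, 72]
Step 2: min=20 at 1
  Swap: [17, 20, 42, 77, 22, 47, 32, 72]
Step 3: min=22 at 4
  Swap: [17, 20, 22, 77, 42, 47, 32, 72]

After 3 steps: [17, 20, 22, 77, 42, 47, 32, 72]


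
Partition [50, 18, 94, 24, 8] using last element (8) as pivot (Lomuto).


Pivot: 8
Place pivot at 0: [8, 18, 94, 24, 50]

Partitioned: [8, 18, 94, 24, 50]


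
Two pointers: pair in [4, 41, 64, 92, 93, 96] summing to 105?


lo=0(4)+hi=5(96)=100
lo=1(41)+hi=5(96)=137
lo=1(41)+hi=4(93)=134
lo=1(41)+hi=3(92)=133
lo=1(41)+hi=2(64)=105

Yes: 41+64=105


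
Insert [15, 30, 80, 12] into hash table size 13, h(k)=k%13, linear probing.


Insert 15: h=2 -> slot 2
Insert 30: h=4 -> slot 4
Insert 80: h=2, 1 probes -> slot 3
Insert 12: h=12 -> slot 12

Table: [None, None, 15, 80, 30, None, None, None, None, None, None, None, 12]


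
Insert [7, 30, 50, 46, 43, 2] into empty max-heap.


Insert 7: [7]
Insert 30: [30, 7]
Insert 50: [50, 7, 30]
Insert 46: [50, 46, 30, 7]
Insert 43: [50, 46, 30, 7, 43]
Insert 2: [50, 46, 30, 7, 43, 2]

Final heap: [50, 46, 30, 7, 43, 2]


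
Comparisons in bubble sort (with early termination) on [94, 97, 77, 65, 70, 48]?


Algorithm: bubble sort (with early termination)
Input: [94, 97, 77, 65, 70, 48]
Sorted: [48, 65, 70, 77, 94, 97]

15


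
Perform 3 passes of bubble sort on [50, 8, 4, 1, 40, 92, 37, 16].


Initial: [50, 8, 4, 1, 40, 92, 37, 16]
Pass 1: [8, 4, 1, 40, 50, 37, 16, 92] (6 swaps)
Pass 2: [4, 1, 8, 40, 37, 16, 50, 92] (4 swaps)
Pass 3: [1, 4, 8, 37, 16, 40, 50, 92] (3 swaps)

After 3 passes: [1, 4, 8, 37, 16, 40, 50, 92]


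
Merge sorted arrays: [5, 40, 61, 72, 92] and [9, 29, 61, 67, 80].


Take 5 from A
Take 9 from B
Take 29 from B
Take 40 from A
Take 61 from A
Take 61 from B
Take 67 from B
Take 72 from A
Take 80 from B

Merged: [5, 9, 29, 40, 61, 61, 67, 72, 80, 92]


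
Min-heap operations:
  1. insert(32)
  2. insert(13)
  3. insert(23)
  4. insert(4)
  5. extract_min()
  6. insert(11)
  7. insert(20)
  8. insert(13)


insert(32) -> [32]
insert(13) -> [13, 32]
insert(23) -> [13, 32, 23]
insert(4) -> [4, 13, 23, 32]
extract_min()->4, [13, 32, 23]
insert(11) -> [11, 13, 23, 32]
insert(20) -> [11, 13, 23, 32, 20]
insert(13) -> [11, 13, 13, 32, 20, 23]

Final heap: [11, 13, 13, 32, 20, 23]


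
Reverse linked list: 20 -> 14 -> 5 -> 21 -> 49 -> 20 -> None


Step 1: curr=20, set curr.next=prev(None) | reversed so far: 20
Step 2: curr=14, set curr.next=prev(20) | reversed so far: 14 -> 20
Step 3: curr=5, set curr.next=prev(14) | reversed so far: 5 -> 14 -> 20
Step 4: curr=21, set curr.next=prev(5) | reversed so far: 21 -> 5 -> 14 -> 20
Step 5: curr=49, set curr.next=prev(21) | reversed so far: 49 -> 21 -> 5 -> 14 -> 20
Step 6: curr=20, set curr.next=prev(49) | reversed so far: 20 -> 49 -> 21 -> 5 -> 14 -> 20

20 -> 49 -> 21 -> 5 -> 14 -> 20 -> None


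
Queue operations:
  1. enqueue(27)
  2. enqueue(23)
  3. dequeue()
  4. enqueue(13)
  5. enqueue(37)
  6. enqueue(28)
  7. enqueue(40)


enqueue(27) -> [27]
enqueue(23) -> [27, 23]
dequeue()->27, [23]
enqueue(13) -> [23, 13]
enqueue(37) -> [23, 13, 37]
enqueue(28) -> [23, 13, 37, 28]
enqueue(40) -> [23, 13, 37, 28, 40]

Final queue: [23, 13, 37, 28, 40]


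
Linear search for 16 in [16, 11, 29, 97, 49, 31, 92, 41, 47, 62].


i=0: 16==16 found!

Found at 0, 1 comps


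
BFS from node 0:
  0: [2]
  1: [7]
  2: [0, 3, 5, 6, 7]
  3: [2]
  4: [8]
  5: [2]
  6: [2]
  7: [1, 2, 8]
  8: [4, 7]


Visit 0, enqueue [2]
Visit 2, enqueue [3, 5, 6, 7]
Visit 3, enqueue []
Visit 5, enqueue []
Visit 6, enqueue []
Visit 7, enqueue [1, 8]
Visit 1, enqueue []
Visit 8, enqueue [4]
Visit 4, enqueue []

BFS order: [0, 2, 3, 5, 6, 7, 1, 8, 4]


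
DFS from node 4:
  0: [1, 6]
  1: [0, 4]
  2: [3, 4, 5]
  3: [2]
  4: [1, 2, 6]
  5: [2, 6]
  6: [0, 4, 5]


Visit 4, push [6, 2, 1]
Visit 1, push [0]
Visit 0, push [6]
Visit 6, push [5]
Visit 5, push [2]
Visit 2, push [3]
Visit 3, push []

DFS order: [4, 1, 0, 6, 5, 2, 3]


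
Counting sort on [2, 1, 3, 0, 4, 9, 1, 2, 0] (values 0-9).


Input: [2, 1, 3, 0, 4, 9, 1, 2, 0]
Counts: [2, 2, 2, 1, 1, 0, 0, 0, 0, 1]

Sorted: [0, 0, 1, 1, 2, 2, 3, 4, 9]


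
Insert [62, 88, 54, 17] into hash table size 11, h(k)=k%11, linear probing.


Insert 62: h=7 -> slot 7
Insert 88: h=0 -> slot 0
Insert 54: h=10 -> slot 10
Insert 17: h=6 -> slot 6

Table: [88, None, None, None, None, None, 17, 62, None, None, 54]


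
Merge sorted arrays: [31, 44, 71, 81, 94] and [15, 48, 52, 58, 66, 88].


Take 15 from B
Take 31 from A
Take 44 from A
Take 48 from B
Take 52 from B
Take 58 from B
Take 66 from B
Take 71 from A
Take 81 from A
Take 88 from B

Merged: [15, 31, 44, 48, 52, 58, 66, 71, 81, 88, 94]


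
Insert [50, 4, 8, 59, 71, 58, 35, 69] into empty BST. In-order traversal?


Insert 50: root
Insert 4: L from 50
Insert 8: L from 50 -> R from 4
Insert 59: R from 50
Insert 71: R from 50 -> R from 59
Insert 58: R from 50 -> L from 59
Insert 35: L from 50 -> R from 4 -> R from 8
Insert 69: R from 50 -> R from 59 -> L from 71

In-order: [4, 8, 35, 50, 58, 59, 69, 71]


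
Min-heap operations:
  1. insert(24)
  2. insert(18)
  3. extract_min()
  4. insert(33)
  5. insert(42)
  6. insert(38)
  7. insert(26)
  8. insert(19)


insert(24) -> [24]
insert(18) -> [18, 24]
extract_min()->18, [24]
insert(33) -> [24, 33]
insert(42) -> [24, 33, 42]
insert(38) -> [24, 33, 42, 38]
insert(26) -> [24, 26, 42, 38, 33]
insert(19) -> [19, 26, 24, 38, 33, 42]

Final heap: [19, 26, 24, 38, 33, 42]


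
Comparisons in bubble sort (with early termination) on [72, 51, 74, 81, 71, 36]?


Algorithm: bubble sort (with early termination)
Input: [72, 51, 74, 81, 71, 36]
Sorted: [36, 51, 71, 72, 74, 81]

15


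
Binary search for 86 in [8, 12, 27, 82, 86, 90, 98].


Step 1: lo=0, hi=6, mid=3, val=82
Step 2: lo=4, hi=6, mid=5, val=90
Step 3: lo=4, hi=4, mid=4, val=86

Found at index 4


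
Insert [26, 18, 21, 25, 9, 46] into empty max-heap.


Insert 26: [26]
Insert 18: [26, 18]
Insert 21: [26, 18, 21]
Insert 25: [26, 25, 21, 18]
Insert 9: [26, 25, 21, 18, 9]
Insert 46: [46, 25, 26, 18, 9, 21]

Final heap: [46, 25, 26, 18, 9, 21]


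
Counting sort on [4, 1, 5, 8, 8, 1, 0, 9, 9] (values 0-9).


Input: [4, 1, 5, 8, 8, 1, 0, 9, 9]
Counts: [1, 2, 0, 0, 1, 1, 0, 0, 2, 2]

Sorted: [0, 1, 1, 4, 5, 8, 8, 9, 9]


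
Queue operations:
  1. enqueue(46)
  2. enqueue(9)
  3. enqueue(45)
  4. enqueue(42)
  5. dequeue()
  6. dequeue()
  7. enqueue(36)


enqueue(46) -> [46]
enqueue(9) -> [46, 9]
enqueue(45) -> [46, 9, 45]
enqueue(42) -> [46, 9, 45, 42]
dequeue()->46, [9, 45, 42]
dequeue()->9, [45, 42]
enqueue(36) -> [45, 42, 36]

Final queue: [45, 42, 36]


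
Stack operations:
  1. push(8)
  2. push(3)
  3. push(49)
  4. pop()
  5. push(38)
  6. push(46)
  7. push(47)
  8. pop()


push(8) -> [8]
push(3) -> [8, 3]
push(49) -> [8, 3, 49]
pop()->49, [8, 3]
push(38) -> [8, 3, 38]
push(46) -> [8, 3, 38, 46]
push(47) -> [8, 3, 38, 46, 47]
pop()->47, [8, 3, 38, 46]

Final stack: [8, 3, 38, 46]


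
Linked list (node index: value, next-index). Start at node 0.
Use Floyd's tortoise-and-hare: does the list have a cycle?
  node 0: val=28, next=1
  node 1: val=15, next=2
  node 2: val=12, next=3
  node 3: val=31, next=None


Floyd's tortoise (slow, +1) and hare (fast, +2):
  init: slow=0, fast=0
  step 1: slow=1, fast=2
  step 2: fast 2->3->None, no cycle

Cycle: no


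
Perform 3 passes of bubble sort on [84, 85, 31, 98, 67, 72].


Initial: [84, 85, 31, 98, 67, 72]
Pass 1: [84, 31, 85, 67, 72, 98] (3 swaps)
Pass 2: [31, 84, 67, 72, 85, 98] (3 swaps)
Pass 3: [31, 67, 72, 84, 85, 98] (2 swaps)

After 3 passes: [31, 67, 72, 84, 85, 98]


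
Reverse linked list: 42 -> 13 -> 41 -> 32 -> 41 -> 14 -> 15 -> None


Step 1: curr=42, set curr.next=prev(None) | reversed so far: 42
Step 2: curr=13, set curr.next=prev(42) | reversed so far: 13 -> 42
Step 3: curr=41, set curr.next=prev(13) | reversed so far: 41 -> 13 -> 42
Step 4: curr=32, set curr.next=prev(41) | reversed so far: 32 -> 41 -> 13 -> 42
Step 5: curr=41, set curr.next=prev(32) | reversed so far: 41 -> 32 -> 41 -> 13 -> 42
Step 6: curr=14, set curr.next=prev(41) | reversed so far: 14 -> 41 -> 32 -> 41 -> 13 -> 42
Step 7: curr=15, set curr.next=prev(14) | reversed so far: 15 -> 14 -> 41 -> 32 -> 41 -> 13 -> 42

15 -> 14 -> 41 -> 32 -> 41 -> 13 -> 42 -> None


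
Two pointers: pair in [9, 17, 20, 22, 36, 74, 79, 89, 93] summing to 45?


lo=0(9)+hi=8(93)=102
lo=0(9)+hi=7(89)=98
lo=0(9)+hi=6(79)=88
lo=0(9)+hi=5(74)=83
lo=0(9)+hi=4(36)=45

Yes: 9+36=45


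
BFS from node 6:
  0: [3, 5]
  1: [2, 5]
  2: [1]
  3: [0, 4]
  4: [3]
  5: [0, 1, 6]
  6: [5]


Visit 6, enqueue [5]
Visit 5, enqueue [0, 1]
Visit 0, enqueue [3]
Visit 1, enqueue [2]
Visit 3, enqueue [4]
Visit 2, enqueue []
Visit 4, enqueue []

BFS order: [6, 5, 0, 1, 3, 2, 4]


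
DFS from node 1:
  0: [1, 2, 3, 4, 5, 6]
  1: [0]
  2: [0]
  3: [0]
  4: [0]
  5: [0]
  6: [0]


Visit 1, push [0]
Visit 0, push [6, 5, 4, 3, 2]
Visit 2, push []
Visit 3, push []
Visit 4, push []
Visit 5, push []
Visit 6, push []

DFS order: [1, 0, 2, 3, 4, 5, 6]


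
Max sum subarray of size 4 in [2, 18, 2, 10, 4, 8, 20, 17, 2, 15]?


[0:4]: 32
[1:5]: 34
[2:6]: 24
[3:7]: 42
[4:8]: 49
[5:9]: 47
[6:10]: 54

Max: 54 at [6:10]


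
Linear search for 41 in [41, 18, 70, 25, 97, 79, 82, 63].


i=0: 41==41 found!

Found at 0, 1 comps


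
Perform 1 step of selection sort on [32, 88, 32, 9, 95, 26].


Initial: [32, 88, 32, 9, 95, 26]
Step 1: min=9 at 3
  Swap: [9, 88, 32, 32, 95, 26]

After 1 step: [9, 88, 32, 32, 95, 26]


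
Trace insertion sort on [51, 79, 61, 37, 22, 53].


Initial: [51, 79, 61, 37, 22, 53]
Insert 79: [51, 79, 61, 37, 22, 53]
Insert 61: [51, 61, 79, 37, 22, 53]
Insert 37: [37, 51, 61, 79, 22, 53]
Insert 22: [22, 37, 51, 61, 79, 53]
Insert 53: [22, 37, 51, 53, 61, 79]

Sorted: [22, 37, 51, 53, 61, 79]


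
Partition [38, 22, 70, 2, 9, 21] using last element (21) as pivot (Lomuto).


Pivot: 21
  2 <= 21: swap -> [2, 22, 70, 38, 9, 21]
  9 <= 21: swap -> [2, 9, 70, 38, 22, 21]
Place pivot at 2: [2, 9, 21, 38, 22, 70]

Partitioned: [2, 9, 21, 38, 22, 70]


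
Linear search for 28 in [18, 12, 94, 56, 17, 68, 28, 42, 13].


i=0: 18!=28
i=1: 12!=28
i=2: 94!=28
i=3: 56!=28
i=4: 17!=28
i=5: 68!=28
i=6: 28==28 found!

Found at 6, 7 comps


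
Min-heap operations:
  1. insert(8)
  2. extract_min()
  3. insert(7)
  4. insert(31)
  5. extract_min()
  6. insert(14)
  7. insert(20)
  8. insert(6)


insert(8) -> [8]
extract_min()->8, []
insert(7) -> [7]
insert(31) -> [7, 31]
extract_min()->7, [31]
insert(14) -> [14, 31]
insert(20) -> [14, 31, 20]
insert(6) -> [6, 14, 20, 31]

Final heap: [6, 14, 20, 31]


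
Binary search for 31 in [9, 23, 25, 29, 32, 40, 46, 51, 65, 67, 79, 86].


Step 1: lo=0, hi=11, mid=5, val=40
Step 2: lo=0, hi=4, mid=2, val=25
Step 3: lo=3, hi=4, mid=3, val=29
Step 4: lo=4, hi=4, mid=4, val=32

Not found


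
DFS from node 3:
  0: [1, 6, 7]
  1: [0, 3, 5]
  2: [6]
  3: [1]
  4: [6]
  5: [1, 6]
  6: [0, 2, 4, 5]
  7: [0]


Visit 3, push [1]
Visit 1, push [5, 0]
Visit 0, push [7, 6]
Visit 6, push [5, 4, 2]
Visit 2, push []
Visit 4, push []
Visit 5, push []
Visit 7, push []

DFS order: [3, 1, 0, 6, 2, 4, 5, 7]


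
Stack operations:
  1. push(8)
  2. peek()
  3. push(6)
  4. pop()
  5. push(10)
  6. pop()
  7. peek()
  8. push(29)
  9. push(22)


push(8) -> [8]
peek()->8
push(6) -> [8, 6]
pop()->6, [8]
push(10) -> [8, 10]
pop()->10, [8]
peek()->8
push(29) -> [8, 29]
push(22) -> [8, 29, 22]

Final stack: [8, 29, 22]


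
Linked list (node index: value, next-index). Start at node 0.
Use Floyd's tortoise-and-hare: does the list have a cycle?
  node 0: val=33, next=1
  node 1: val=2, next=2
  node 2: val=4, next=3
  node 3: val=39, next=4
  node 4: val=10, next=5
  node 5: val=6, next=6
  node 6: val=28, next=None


Floyd's tortoise (slow, +1) and hare (fast, +2):
  init: slow=0, fast=0
  step 1: slow=1, fast=2
  step 2: slow=2, fast=4
  step 3: slow=3, fast=6
  step 4: fast -> None, no cycle

Cycle: no


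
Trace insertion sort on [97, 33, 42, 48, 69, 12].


Initial: [97, 33, 42, 48, 69, 12]
Insert 33: [33, 97, 42, 48, 69, 12]
Insert 42: [33, 42, 97, 48, 69, 12]
Insert 48: [33, 42, 48, 97, 69, 12]
Insert 69: [33, 42, 48, 69, 97, 12]
Insert 12: [12, 33, 42, 48, 69, 97]

Sorted: [12, 33, 42, 48, 69, 97]


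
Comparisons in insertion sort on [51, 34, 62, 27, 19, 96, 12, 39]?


Algorithm: insertion sort
Input: [51, 34, 62, 27, 19, 96, 12, 39]
Sorted: [12, 19, 27, 34, 39, 51, 62, 96]

20


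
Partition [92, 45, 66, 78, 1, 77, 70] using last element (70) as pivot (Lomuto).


Pivot: 70
  45 <= 70: swap -> [45, 92, 66, 78, 1, 77, 70]
  66 <= 70: swap -> [45, 66, 92, 78, 1, 77, 70]
  1 <= 70: swap -> [45, 66, 1, 78, 92, 77, 70]
Place pivot at 3: [45, 66, 1, 70, 92, 77, 78]

Partitioned: [45, 66, 1, 70, 92, 77, 78]


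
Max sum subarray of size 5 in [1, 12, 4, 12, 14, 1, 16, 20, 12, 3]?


[0:5]: 43
[1:6]: 43
[2:7]: 47
[3:8]: 63
[4:9]: 63
[5:10]: 52

Max: 63 at [3:8]


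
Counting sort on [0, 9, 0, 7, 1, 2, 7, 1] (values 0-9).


Input: [0, 9, 0, 7, 1, 2, 7, 1]
Counts: [2, 2, 1, 0, 0, 0, 0, 2, 0, 1]

Sorted: [0, 0, 1, 1, 2, 7, 7, 9]


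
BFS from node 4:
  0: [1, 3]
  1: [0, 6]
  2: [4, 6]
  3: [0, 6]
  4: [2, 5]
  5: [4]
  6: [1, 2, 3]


Visit 4, enqueue [2, 5]
Visit 2, enqueue [6]
Visit 5, enqueue []
Visit 6, enqueue [1, 3]
Visit 1, enqueue [0]
Visit 3, enqueue []
Visit 0, enqueue []

BFS order: [4, 2, 5, 6, 1, 3, 0]


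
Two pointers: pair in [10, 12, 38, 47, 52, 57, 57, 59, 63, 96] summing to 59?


lo=0(10)+hi=9(96)=106
lo=0(10)+hi=8(63)=73
lo=0(10)+hi=7(59)=69
lo=0(10)+hi=6(57)=67
lo=0(10)+hi=5(57)=67
lo=0(10)+hi=4(52)=62
lo=0(10)+hi=3(47)=57
lo=1(12)+hi=3(47)=59

Yes: 12+47=59


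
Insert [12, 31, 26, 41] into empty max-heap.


Insert 12: [12]
Insert 31: [31, 12]
Insert 26: [31, 12, 26]
Insert 41: [41, 31, 26, 12]

Final heap: [41, 31, 26, 12]


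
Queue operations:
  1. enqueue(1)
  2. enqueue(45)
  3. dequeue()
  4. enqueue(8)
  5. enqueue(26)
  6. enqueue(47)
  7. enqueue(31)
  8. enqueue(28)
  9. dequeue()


enqueue(1) -> [1]
enqueue(45) -> [1, 45]
dequeue()->1, [45]
enqueue(8) -> [45, 8]
enqueue(26) -> [45, 8, 26]
enqueue(47) -> [45, 8, 26, 47]
enqueue(31) -> [45, 8, 26, 47, 31]
enqueue(28) -> [45, 8, 26, 47, 31, 28]
dequeue()->45, [8, 26, 47, 31, 28]

Final queue: [8, 26, 47, 31, 28]


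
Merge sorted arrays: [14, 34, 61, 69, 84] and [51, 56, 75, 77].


Take 14 from A
Take 34 from A
Take 51 from B
Take 56 from B
Take 61 from A
Take 69 from A
Take 75 from B
Take 77 from B

Merged: [14, 34, 51, 56, 61, 69, 75, 77, 84]


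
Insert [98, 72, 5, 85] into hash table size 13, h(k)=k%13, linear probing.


Insert 98: h=7 -> slot 7
Insert 72: h=7, 1 probes -> slot 8
Insert 5: h=5 -> slot 5
Insert 85: h=7, 2 probes -> slot 9

Table: [None, None, None, None, None, 5, None, 98, 72, 85, None, None, None]


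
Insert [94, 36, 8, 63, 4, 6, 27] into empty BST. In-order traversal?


Insert 94: root
Insert 36: L from 94
Insert 8: L from 94 -> L from 36
Insert 63: L from 94 -> R from 36
Insert 4: L from 94 -> L from 36 -> L from 8
Insert 6: L from 94 -> L from 36 -> L from 8 -> R from 4
Insert 27: L from 94 -> L from 36 -> R from 8

In-order: [4, 6, 8, 27, 36, 63, 94]


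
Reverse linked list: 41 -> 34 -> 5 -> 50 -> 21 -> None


Step 1: curr=41, set curr.next=prev(None) | reversed so far: 41
Step 2: curr=34, set curr.next=prev(41) | reversed so far: 34 -> 41
Step 3: curr=5, set curr.next=prev(34) | reversed so far: 5 -> 34 -> 41
Step 4: curr=50, set curr.next=prev(5) | reversed so far: 50 -> 5 -> 34 -> 41
Step 5: curr=21, set curr.next=prev(50) | reversed so far: 21 -> 50 -> 5 -> 34 -> 41

21 -> 50 -> 5 -> 34 -> 41 -> None


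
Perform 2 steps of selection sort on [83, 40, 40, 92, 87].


Initial: [83, 40, 40, 92, 87]
Step 1: min=40 at 1
  Swap: [40, 83, 40, 92, 87]
Step 2: min=40 at 2
  Swap: [40, 40, 83, 92, 87]

After 2 steps: [40, 40, 83, 92, 87]


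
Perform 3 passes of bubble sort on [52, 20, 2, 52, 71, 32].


Initial: [52, 20, 2, 52, 71, 32]
Pass 1: [20, 2, 52, 52, 32, 71] (3 swaps)
Pass 2: [2, 20, 52, 32, 52, 71] (2 swaps)
Pass 3: [2, 20, 32, 52, 52, 71] (1 swaps)

After 3 passes: [2, 20, 32, 52, 52, 71]


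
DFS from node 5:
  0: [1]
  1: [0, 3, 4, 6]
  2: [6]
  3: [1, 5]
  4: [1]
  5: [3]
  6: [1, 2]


Visit 5, push [3]
Visit 3, push [1]
Visit 1, push [6, 4, 0]
Visit 0, push []
Visit 4, push []
Visit 6, push [2]
Visit 2, push []

DFS order: [5, 3, 1, 0, 4, 6, 2]


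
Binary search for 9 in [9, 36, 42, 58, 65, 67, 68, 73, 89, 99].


Step 1: lo=0, hi=9, mid=4, val=65
Step 2: lo=0, hi=3, mid=1, val=36
Step 3: lo=0, hi=0, mid=0, val=9

Found at index 0


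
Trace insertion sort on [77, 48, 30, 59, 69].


Initial: [77, 48, 30, 59, 69]
Insert 48: [48, 77, 30, 59, 69]
Insert 30: [30, 48, 77, 59, 69]
Insert 59: [30, 48, 59, 77, 69]
Insert 69: [30, 48, 59, 69, 77]

Sorted: [30, 48, 59, 69, 77]


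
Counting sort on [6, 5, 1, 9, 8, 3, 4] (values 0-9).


Input: [6, 5, 1, 9, 8, 3, 4]
Counts: [0, 1, 0, 1, 1, 1, 1, 0, 1, 1]

Sorted: [1, 3, 4, 5, 6, 8, 9]


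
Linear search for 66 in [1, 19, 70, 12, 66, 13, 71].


i=0: 1!=66
i=1: 19!=66
i=2: 70!=66
i=3: 12!=66
i=4: 66==66 found!

Found at 4, 5 comps


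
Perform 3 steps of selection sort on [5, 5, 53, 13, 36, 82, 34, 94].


Initial: [5, 5, 53, 13, 36, 82, 34, 94]
Step 1: min=5 at 0
  Swap: [5, 5, 53, 13, 36, 82, 34, 94]
Step 2: min=5 at 1
  Swap: [5, 5, 53, 13, 36, 82, 34, 94]
Step 3: min=13 at 3
  Swap: [5, 5, 13, 53, 36, 82, 34, 94]

After 3 steps: [5, 5, 13, 53, 36, 82, 34, 94]


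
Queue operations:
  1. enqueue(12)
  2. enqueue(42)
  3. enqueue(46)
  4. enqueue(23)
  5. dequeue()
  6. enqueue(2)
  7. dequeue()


enqueue(12) -> [12]
enqueue(42) -> [12, 42]
enqueue(46) -> [12, 42, 46]
enqueue(23) -> [12, 42, 46, 23]
dequeue()->12, [42, 46, 23]
enqueue(2) -> [42, 46, 23, 2]
dequeue()->42, [46, 23, 2]

Final queue: [46, 23, 2]


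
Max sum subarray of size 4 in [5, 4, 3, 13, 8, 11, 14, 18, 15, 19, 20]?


[0:4]: 25
[1:5]: 28
[2:6]: 35
[3:7]: 46
[4:8]: 51
[5:9]: 58
[6:10]: 66
[7:11]: 72

Max: 72 at [7:11]


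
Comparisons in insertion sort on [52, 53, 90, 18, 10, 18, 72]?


Algorithm: insertion sort
Input: [52, 53, 90, 18, 10, 18, 72]
Sorted: [10, 18, 18, 52, 53, 72, 90]

15


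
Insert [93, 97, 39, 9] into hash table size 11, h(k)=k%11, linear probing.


Insert 93: h=5 -> slot 5
Insert 97: h=9 -> slot 9
Insert 39: h=6 -> slot 6
Insert 9: h=9, 1 probes -> slot 10

Table: [None, None, None, None, None, 93, 39, None, None, 97, 9]


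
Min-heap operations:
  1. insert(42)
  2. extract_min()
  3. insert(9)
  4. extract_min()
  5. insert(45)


insert(42) -> [42]
extract_min()->42, []
insert(9) -> [9]
extract_min()->9, []
insert(45) -> [45]

Final heap: [45]
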